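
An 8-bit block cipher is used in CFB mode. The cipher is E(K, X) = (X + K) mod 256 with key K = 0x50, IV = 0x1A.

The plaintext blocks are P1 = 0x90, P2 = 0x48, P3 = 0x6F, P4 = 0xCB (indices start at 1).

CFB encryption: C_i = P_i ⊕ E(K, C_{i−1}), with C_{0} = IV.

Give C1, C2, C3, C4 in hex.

C1: E(K, 0x1A) = 0x6A; 0x90 ⊕ 0x6A = 0xFA.
C2: E(K, 0xFA) = 0x4A; 0x48 ⊕ 0x4A = 0x02.
C3: E(K, 0x02) = 0x52; 0x6F ⊕ 0x52 = 0x3D.
C4: E(K, 0x3D) = 0x8D; 0xCB ⊕ 0x8D = 0x46.

C1 = 0xFA, C2 = 0x02, C3 = 0x3D, C4 = 0x46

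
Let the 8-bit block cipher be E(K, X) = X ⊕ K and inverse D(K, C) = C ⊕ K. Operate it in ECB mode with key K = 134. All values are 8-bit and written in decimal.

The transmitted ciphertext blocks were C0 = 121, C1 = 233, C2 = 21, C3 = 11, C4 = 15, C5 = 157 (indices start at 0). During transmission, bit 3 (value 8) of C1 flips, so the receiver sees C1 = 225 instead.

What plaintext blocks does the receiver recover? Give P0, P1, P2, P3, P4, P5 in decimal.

ECB decryption: P_i = D(K, C_i).
Only C1 changed, to 225. In ECB, a change in C_i affects only P_i. Decrypting the received ciphertext:
P0: D(K, 121) = 255.
P1: D(K, 225) = 103.
P2: D(K, 21) = 147.
P3: D(K, 11) = 141.
P4: D(K, 15) = 137.
P5: D(K, 157) = 27.
Blocks that differ from the original plaintext: P1.

P0 = 255, P1 = 103, P2 = 147, P3 = 141, P4 = 137, P5 = 27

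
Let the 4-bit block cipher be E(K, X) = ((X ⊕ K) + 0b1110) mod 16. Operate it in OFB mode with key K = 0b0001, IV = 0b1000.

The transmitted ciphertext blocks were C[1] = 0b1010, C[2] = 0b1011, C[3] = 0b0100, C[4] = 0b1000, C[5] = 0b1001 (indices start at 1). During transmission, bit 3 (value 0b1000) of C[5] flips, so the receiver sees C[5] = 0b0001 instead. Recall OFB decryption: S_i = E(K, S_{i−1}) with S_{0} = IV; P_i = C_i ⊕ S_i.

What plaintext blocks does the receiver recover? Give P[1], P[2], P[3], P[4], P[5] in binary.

Only C[5] changed, to 0b0001. In OFB, a change in C_i flips the same bit in P_i only; the keystream is unaffected. Decrypting the received ciphertext:
P[1]: S = E(K, 0b1000) = 0b0111; 0b1010 ⊕ 0b0111 = 0b1101.
P[2]: S = E(K, 0b0111) = 0b0100; 0b1011 ⊕ 0b0100 = 0b1111.
P[3]: S = E(K, 0b0100) = 0b0011; 0b0100 ⊕ 0b0011 = 0b0111.
P[4]: S = E(K, 0b0011) = 0b0000; 0b1000 ⊕ 0b0000 = 0b1000.
P[5]: S = E(K, 0b0000) = 0b1111; 0b0001 ⊕ 0b1111 = 0b1110.
Blocks that differ from the original plaintext: P[5].

P[1] = 0b1101, P[2] = 0b1111, P[3] = 0b0111, P[4] = 0b1000, P[5] = 0b1110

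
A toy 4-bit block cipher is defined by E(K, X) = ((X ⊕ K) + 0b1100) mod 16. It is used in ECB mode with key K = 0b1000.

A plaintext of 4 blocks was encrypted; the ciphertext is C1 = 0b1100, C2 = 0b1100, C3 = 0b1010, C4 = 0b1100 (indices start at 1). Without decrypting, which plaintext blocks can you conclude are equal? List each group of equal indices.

ECB encrypts each block independently with the same key, so equal ciphertext blocks imply equal plaintext blocks.
C1 = C2 = C4 = 0b1100, so P1 = P2 = P4.

P1 = P2 = P4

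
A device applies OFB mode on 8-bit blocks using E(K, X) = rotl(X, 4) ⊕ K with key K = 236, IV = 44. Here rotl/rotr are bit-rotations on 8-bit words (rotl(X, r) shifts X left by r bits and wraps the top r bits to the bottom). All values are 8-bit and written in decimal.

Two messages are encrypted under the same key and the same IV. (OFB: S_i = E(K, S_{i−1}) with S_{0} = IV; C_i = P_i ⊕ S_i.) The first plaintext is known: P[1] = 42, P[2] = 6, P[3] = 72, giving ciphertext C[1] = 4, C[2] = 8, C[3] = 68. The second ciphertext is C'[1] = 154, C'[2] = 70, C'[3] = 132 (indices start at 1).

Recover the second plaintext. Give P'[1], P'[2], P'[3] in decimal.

P'[1] = 180, P'[2] = 72, P'[3] = 136

In OFB with a reused IV, both messages share the same keystream S_i, so C_i ⊕ C'_i = P_i ⊕ P'_i and thus P'_i = P_i ⊕ C_i ⊕ C'_i.
P'[1]: 42 ⊕ 4 ⊕ 154 = 180.
P'[2]: 6 ⊕ 8 ⊕ 70 = 72.
P'[3]: 72 ⊕ 68 ⊕ 132 = 136.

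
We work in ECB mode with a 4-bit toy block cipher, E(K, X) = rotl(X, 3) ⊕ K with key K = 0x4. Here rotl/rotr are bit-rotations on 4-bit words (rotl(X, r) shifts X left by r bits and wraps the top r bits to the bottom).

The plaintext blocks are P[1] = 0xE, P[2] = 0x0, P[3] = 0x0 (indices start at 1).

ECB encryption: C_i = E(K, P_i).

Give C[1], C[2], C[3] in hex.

C[1]: E(K, 0xE) = 0x3.
C[2]: E(K, 0x0) = 0x4.
C[3]: E(K, 0x0) = 0x4.

C[1] = 0x3, C[2] = 0x4, C[3] = 0x4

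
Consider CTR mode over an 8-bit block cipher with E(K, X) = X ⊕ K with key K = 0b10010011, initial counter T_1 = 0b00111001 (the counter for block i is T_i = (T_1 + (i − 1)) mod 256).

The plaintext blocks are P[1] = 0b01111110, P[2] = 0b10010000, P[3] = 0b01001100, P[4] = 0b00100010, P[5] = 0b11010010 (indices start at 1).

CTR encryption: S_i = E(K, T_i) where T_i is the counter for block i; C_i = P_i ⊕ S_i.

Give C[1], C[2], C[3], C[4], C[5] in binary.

C[1] = 0b11010100, C[2] = 0b00111001, C[3] = 0b11100100, C[4] = 0b10001101, C[5] = 0b01111100

C[1]: T = 0b00111001, S = E(K, T) = 0b10101010; 0b01111110 ⊕ 0b10101010 = 0b11010100.
C[2]: T = 0b00111010, S = E(K, T) = 0b10101001; 0b10010000 ⊕ 0b10101001 = 0b00111001.
C[3]: T = 0b00111011, S = E(K, T) = 0b10101000; 0b01001100 ⊕ 0b10101000 = 0b11100100.
C[4]: T = 0b00111100, S = E(K, T) = 0b10101111; 0b00100010 ⊕ 0b10101111 = 0b10001101.
C[5]: T = 0b00111101, S = E(K, T) = 0b10101110; 0b11010010 ⊕ 0b10101110 = 0b01111100.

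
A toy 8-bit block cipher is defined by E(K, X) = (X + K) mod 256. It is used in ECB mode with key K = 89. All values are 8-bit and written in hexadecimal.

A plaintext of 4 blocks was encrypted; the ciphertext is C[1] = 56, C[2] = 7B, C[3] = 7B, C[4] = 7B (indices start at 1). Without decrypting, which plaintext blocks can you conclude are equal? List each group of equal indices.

ECB encrypts each block independently with the same key, so equal ciphertext blocks imply equal plaintext blocks.
C[2] = C[3] = C[4] = 7B, so P[2] = P[3] = P[4].

P[2] = P[3] = P[4]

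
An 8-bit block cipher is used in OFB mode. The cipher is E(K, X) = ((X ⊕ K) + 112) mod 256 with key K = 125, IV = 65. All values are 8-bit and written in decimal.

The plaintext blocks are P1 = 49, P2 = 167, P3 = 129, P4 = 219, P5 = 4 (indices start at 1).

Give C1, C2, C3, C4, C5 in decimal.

OFB encryption: S_i = E(K, S_{i−1}) with S_{0} = IV; C_i = P_i ⊕ S_i.
C1: S = E(K, 65) = 172; 49 ⊕ 172 = 157.
C2: S = E(K, 172) = 65; 167 ⊕ 65 = 230.
C3: S = E(K, 65) = 172; 129 ⊕ 172 = 45.
C4: S = E(K, 172) = 65; 219 ⊕ 65 = 154.
C5: S = E(K, 65) = 172; 4 ⊕ 172 = 168.

C1 = 157, C2 = 230, C3 = 45, C4 = 154, C5 = 168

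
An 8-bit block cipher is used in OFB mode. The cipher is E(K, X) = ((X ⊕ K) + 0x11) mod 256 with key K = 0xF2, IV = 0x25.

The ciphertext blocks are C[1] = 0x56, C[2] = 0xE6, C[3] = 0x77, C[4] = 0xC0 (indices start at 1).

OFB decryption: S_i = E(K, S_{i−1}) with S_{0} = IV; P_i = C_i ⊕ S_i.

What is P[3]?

P[3] = 0x9D

P[1]: S = E(K, 0x25) = 0xE8; 0x56 ⊕ 0xE8 = 0xBE.
P[2]: S = E(K, 0xE8) = 0x2B; 0xE6 ⊕ 0x2B = 0xCD.
P[3]: S = E(K, 0x2B) = 0xEA; 0x77 ⊕ 0xEA = 0x9D.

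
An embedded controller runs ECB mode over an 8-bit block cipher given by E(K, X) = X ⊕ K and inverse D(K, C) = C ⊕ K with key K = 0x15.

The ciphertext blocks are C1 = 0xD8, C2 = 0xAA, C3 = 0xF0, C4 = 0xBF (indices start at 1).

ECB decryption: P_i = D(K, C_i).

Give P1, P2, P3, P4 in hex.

P1: D(K, 0xD8) = 0xCD.
P2: D(K, 0xAA) = 0xBF.
P3: D(K, 0xF0) = 0xE5.
P4: D(K, 0xBF) = 0xAA.

P1 = 0xCD, P2 = 0xBF, P3 = 0xE5, P4 = 0xAA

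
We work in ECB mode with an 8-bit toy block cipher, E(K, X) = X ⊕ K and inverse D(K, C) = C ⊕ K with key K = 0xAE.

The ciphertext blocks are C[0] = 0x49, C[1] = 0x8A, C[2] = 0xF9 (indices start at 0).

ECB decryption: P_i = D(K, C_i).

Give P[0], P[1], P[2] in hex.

P[0]: D(K, 0x49) = 0xE7.
P[1]: D(K, 0x8A) = 0x24.
P[2]: D(K, 0xF9) = 0x57.

P[0] = 0xE7, P[1] = 0x24, P[2] = 0x57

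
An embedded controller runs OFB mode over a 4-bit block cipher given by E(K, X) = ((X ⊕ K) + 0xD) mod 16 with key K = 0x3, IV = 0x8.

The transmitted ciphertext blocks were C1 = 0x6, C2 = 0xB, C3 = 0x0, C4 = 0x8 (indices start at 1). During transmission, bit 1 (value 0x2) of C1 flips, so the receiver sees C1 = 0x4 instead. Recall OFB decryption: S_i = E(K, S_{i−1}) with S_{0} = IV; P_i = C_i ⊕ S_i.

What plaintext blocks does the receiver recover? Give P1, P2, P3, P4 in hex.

P1 = 0xC, P2 = 0x3, P3 = 0x8, P4 = 0x0

Only C1 changed, to 0x4. In OFB, a change in C_i flips the same bit in P_i only; the keystream is unaffected. Decrypting the received ciphertext:
P1: S = E(K, 0x8) = 0x8; 0x4 ⊕ 0x8 = 0xC.
P2: S = E(K, 0x8) = 0x8; 0xB ⊕ 0x8 = 0x3.
P3: S = E(K, 0x8) = 0x8; 0x0 ⊕ 0x8 = 0x8.
P4: S = E(K, 0x8) = 0x8; 0x8 ⊕ 0x8 = 0x0.
Blocks that differ from the original plaintext: P1.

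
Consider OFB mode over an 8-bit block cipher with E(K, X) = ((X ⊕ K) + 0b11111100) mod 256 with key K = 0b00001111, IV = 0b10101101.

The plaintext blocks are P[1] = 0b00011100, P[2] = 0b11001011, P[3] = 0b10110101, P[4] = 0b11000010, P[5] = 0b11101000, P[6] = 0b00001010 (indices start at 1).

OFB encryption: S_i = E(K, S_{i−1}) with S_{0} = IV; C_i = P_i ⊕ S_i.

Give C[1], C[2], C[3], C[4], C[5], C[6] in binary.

C[1]: S = E(K, 0b10101101) = 0b10011110; 0b00011100 ⊕ 0b10011110 = 0b10000010.
C[2]: S = E(K, 0b10011110) = 0b10001101; 0b11001011 ⊕ 0b10001101 = 0b01000110.
C[3]: S = E(K, 0b10001101) = 0b01111110; 0b10110101 ⊕ 0b01111110 = 0b11001011.
C[4]: S = E(K, 0b01111110) = 0b01101101; 0b11000010 ⊕ 0b01101101 = 0b10101111.
C[5]: S = E(K, 0b01101101) = 0b01011110; 0b11101000 ⊕ 0b01011110 = 0b10110110.
C[6]: S = E(K, 0b01011110) = 0b01001101; 0b00001010 ⊕ 0b01001101 = 0b01000111.

C[1] = 0b10000010, C[2] = 0b01000110, C[3] = 0b11001011, C[4] = 0b10101111, C[5] = 0b10110110, C[6] = 0b01000111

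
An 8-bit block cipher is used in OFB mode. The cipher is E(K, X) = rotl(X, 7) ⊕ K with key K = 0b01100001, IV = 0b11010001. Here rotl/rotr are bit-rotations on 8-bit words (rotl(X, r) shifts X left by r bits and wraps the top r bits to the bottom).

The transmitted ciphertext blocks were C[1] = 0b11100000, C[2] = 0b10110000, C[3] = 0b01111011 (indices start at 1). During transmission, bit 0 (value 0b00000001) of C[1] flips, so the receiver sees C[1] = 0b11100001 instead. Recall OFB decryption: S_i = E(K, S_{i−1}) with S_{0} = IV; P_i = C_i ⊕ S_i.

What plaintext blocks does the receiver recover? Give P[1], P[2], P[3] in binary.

Only C[1] changed, to 0b11100001. In OFB, a change in C_i flips the same bit in P_i only; the keystream is unaffected. Decrypting the received ciphertext:
P[1]: S = E(K, 0b11010001) = 0b10001001; 0b11100001 ⊕ 0b10001001 = 0b01101000.
P[2]: S = E(K, 0b10001001) = 0b10100101; 0b10110000 ⊕ 0b10100101 = 0b00010101.
P[3]: S = E(K, 0b10100101) = 0b10110011; 0b01111011 ⊕ 0b10110011 = 0b11001000.
Blocks that differ from the original plaintext: P[1].

P[1] = 0b01101000, P[2] = 0b00010101, P[3] = 0b11001000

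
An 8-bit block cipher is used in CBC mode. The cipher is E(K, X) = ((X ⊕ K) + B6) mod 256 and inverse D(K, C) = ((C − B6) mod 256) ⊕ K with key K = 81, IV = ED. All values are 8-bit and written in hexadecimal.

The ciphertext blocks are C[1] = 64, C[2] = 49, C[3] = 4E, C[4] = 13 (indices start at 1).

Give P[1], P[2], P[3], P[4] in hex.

CBC decryption: P_i = D(K, C_i) ⊕ C_{i−1}, with C_{0} = IV.
P[1]: D(K, 64) = 2F; 2F ⊕ ED = C2.
P[2]: D(K, 49) = 12; 12 ⊕ 64 = 76.
P[3]: D(K, 4E) = 19; 19 ⊕ 49 = 50.
P[4]: D(K, 13) = DC; DC ⊕ 4E = 92.

P[1] = C2, P[2] = 76, P[3] = 50, P[4] = 92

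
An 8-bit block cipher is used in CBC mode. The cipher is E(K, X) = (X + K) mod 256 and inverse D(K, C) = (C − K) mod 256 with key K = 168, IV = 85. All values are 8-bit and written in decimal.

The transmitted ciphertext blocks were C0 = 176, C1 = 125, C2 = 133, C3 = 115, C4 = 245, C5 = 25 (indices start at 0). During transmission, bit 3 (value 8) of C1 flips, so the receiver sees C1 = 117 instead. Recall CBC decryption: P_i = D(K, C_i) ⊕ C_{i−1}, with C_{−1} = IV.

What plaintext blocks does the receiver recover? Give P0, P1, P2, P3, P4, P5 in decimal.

P0 = 93, P1 = 125, P2 = 168, P3 = 78, P4 = 62, P5 = 132

Only C1 changed, to 117. In CBC, a change in C_i garbles P_i and flips the same bit in P_{i+1}. Decrypting the received ciphertext:
P0: D(K, 176) = 8; 8 ⊕ 85 = 93.
P1: D(K, 117) = 205; 205 ⊕ 176 = 125.
P2: D(K, 133) = 221; 221 ⊕ 117 = 168.
P3: D(K, 115) = 203; 203 ⊕ 133 = 78.
P4: D(K, 245) = 77; 77 ⊕ 115 = 62.
P5: D(K, 25) = 113; 113 ⊕ 245 = 132.
Blocks that differ from the original plaintext: P1, P2.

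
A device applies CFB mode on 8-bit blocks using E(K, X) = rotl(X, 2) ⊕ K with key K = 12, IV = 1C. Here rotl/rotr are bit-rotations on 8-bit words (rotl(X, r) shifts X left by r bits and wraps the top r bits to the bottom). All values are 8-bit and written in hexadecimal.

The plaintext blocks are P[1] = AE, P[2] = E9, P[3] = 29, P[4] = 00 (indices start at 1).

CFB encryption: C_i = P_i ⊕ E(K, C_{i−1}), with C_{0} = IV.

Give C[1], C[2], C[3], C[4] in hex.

C[1]: E(K, 1C) = 62; AE ⊕ 62 = CC.
C[2]: E(K, CC) = 21; E9 ⊕ 21 = C8.
C[3]: E(K, C8) = 31; 29 ⊕ 31 = 18.
C[4]: E(K, 18) = 72; 00 ⊕ 72 = 72.

C[1] = CC, C[2] = C8, C[3] = 18, C[4] = 72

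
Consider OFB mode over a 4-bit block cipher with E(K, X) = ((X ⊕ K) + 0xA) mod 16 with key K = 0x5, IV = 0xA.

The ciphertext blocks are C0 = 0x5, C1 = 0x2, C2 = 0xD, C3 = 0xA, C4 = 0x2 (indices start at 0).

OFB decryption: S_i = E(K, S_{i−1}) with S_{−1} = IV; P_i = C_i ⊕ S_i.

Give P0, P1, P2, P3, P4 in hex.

P0 = 0xC, P1 = 0x4, P2 = 0x0, P3 = 0x8, P4 = 0x3

P0: S = E(K, 0xA) = 0x9; 0x5 ⊕ 0x9 = 0xC.
P1: S = E(K, 0x9) = 0x6; 0x2 ⊕ 0x6 = 0x4.
P2: S = E(K, 0x6) = 0xD; 0xD ⊕ 0xD = 0x0.
P3: S = E(K, 0xD) = 0x2; 0xA ⊕ 0x2 = 0x8.
P4: S = E(K, 0x2) = 0x1; 0x2 ⊕ 0x1 = 0x3.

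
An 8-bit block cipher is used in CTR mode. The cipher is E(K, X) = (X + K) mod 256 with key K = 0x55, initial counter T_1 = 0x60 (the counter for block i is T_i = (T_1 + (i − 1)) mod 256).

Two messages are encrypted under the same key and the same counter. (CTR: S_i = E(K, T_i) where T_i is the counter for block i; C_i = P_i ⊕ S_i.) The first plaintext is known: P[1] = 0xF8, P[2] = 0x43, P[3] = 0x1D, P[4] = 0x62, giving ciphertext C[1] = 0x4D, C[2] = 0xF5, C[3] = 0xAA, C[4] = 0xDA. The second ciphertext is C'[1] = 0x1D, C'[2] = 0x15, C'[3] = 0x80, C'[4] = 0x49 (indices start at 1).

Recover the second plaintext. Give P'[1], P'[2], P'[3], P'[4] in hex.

P'[1] = 0xA8, P'[2] = 0xA3, P'[3] = 0x37, P'[4] = 0xF1

In CTR with a reused counter, both messages share the same keystream S_i, so C_i ⊕ C'_i = P_i ⊕ P'_i and thus P'_i = P_i ⊕ C_i ⊕ C'_i.
P'[1]: 0xF8 ⊕ 0x4D ⊕ 0x1D = 0xA8.
P'[2]: 0x43 ⊕ 0xF5 ⊕ 0x15 = 0xA3.
P'[3]: 0x1D ⊕ 0xAA ⊕ 0x80 = 0x37.
P'[4]: 0x62 ⊕ 0xDA ⊕ 0x49 = 0xF1.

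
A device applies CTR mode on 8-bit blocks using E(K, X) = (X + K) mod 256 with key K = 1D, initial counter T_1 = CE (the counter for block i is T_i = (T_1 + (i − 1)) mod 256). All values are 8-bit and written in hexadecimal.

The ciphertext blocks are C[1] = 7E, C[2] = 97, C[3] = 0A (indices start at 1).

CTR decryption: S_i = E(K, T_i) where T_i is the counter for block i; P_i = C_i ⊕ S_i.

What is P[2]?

P[2] = 7B

P[2]: T = CF, S = E(K, T) = EC; 97 ⊕ EC = 7B.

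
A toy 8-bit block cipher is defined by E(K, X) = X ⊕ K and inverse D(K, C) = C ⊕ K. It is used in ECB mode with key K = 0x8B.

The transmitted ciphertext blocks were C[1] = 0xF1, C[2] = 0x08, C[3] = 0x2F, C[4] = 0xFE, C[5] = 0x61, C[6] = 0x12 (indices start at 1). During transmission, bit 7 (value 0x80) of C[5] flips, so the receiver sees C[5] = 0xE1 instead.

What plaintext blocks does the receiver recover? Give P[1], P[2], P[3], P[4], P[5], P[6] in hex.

P[1] = 0x7A, P[2] = 0x83, P[3] = 0xA4, P[4] = 0x75, P[5] = 0x6A, P[6] = 0x99

ECB decryption: P_i = D(K, C_i).
Only C[5] changed, to 0xE1. In ECB, a change in C_i affects only P_i. Decrypting the received ciphertext:
P[1]: D(K, 0xF1) = 0x7A.
P[2]: D(K, 0x08) = 0x83.
P[3]: D(K, 0x2F) = 0xA4.
P[4]: D(K, 0xFE) = 0x75.
P[5]: D(K, 0xE1) = 0x6A.
P[6]: D(K, 0x12) = 0x99.
Blocks that differ from the original plaintext: P[5].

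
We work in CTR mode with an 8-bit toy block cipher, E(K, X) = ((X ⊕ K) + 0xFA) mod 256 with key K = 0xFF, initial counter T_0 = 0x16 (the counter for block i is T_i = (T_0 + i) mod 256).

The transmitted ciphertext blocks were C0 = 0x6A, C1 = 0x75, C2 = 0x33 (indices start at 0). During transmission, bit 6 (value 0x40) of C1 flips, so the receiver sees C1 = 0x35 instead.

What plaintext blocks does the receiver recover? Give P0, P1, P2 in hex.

P0 = 0x89, P1 = 0xD7, P2 = 0xD2

CTR decryption: S_i = E(K, T_i) where T_i is the counter for block i; P_i = C_i ⊕ S_i.
Only C1 changed, to 0x35. In CTR, a change in C_i flips the same bit in P_i only; the keystream is unaffected. Decrypting the received ciphertext:
P0: T = 0x16, S = E(K, T) = 0xE3; 0x6A ⊕ 0xE3 = 0x89.
P1: T = 0x17, S = E(K, T) = 0xE2; 0x35 ⊕ 0xE2 = 0xD7.
P2: T = 0x18, S = E(K, T) = 0xE1; 0x33 ⊕ 0xE1 = 0xD2.
Blocks that differ from the original plaintext: P1.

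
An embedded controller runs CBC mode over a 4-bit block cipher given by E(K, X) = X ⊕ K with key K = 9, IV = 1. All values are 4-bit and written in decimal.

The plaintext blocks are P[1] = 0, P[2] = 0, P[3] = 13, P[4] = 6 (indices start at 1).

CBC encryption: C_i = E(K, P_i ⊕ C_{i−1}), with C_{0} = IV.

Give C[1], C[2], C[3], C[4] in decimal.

C[1] = 8, C[2] = 1, C[3] = 5, C[4] = 10

C[1]: P[1] ⊕ 1 = 1; E(K, 1) = 8.
C[2]: P[2] ⊕ 8 = 8; E(K, 8) = 1.
C[3]: P[3] ⊕ 1 = 12; E(K, 12) = 5.
C[4]: P[4] ⊕ 5 = 3; E(K, 3) = 10.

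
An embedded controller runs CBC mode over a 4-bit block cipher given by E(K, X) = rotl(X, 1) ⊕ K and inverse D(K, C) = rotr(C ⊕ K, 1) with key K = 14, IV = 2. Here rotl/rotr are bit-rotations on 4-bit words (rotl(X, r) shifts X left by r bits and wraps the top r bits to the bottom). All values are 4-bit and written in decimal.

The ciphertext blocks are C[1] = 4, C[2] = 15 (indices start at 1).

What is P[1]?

P[1] = 7

CBC decryption: P_i = D(K, C_i) ⊕ C_{i−1}, with C_{0} = IV.
P[1]: D(K, 4) = 5; 5 ⊕ 2 = 7.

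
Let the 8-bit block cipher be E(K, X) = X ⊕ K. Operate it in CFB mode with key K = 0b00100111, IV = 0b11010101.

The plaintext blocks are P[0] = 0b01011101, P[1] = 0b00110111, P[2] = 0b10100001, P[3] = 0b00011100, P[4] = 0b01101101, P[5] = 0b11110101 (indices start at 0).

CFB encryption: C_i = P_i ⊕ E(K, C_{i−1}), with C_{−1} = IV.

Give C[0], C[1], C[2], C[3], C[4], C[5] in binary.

C[0] = 0b10101111, C[1] = 0b10111111, C[2] = 0b00111001, C[3] = 0b00000010, C[4] = 0b01001000, C[5] = 0b10011010

C[0]: E(K, 0b11010101) = 0b11110010; 0b01011101 ⊕ 0b11110010 = 0b10101111.
C[1]: E(K, 0b10101111) = 0b10001000; 0b00110111 ⊕ 0b10001000 = 0b10111111.
C[2]: E(K, 0b10111111) = 0b10011000; 0b10100001 ⊕ 0b10011000 = 0b00111001.
C[3]: E(K, 0b00111001) = 0b00011110; 0b00011100 ⊕ 0b00011110 = 0b00000010.
C[4]: E(K, 0b00000010) = 0b00100101; 0b01101101 ⊕ 0b00100101 = 0b01001000.
C[5]: E(K, 0b01001000) = 0b01101111; 0b11110101 ⊕ 0b01101111 = 0b10011010.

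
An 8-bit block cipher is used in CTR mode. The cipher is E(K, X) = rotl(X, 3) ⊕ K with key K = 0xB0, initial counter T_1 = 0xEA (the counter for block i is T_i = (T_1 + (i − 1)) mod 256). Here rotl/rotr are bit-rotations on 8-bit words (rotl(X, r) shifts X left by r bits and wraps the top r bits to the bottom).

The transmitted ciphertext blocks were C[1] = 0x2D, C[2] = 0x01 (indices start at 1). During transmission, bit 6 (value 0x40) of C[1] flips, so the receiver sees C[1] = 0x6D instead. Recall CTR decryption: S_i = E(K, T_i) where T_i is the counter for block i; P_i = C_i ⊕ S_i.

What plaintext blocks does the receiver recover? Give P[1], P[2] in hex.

P[1] = 0x8A, P[2] = 0xEE

Only C[1] changed, to 0x6D. In CTR, a change in C_i flips the same bit in P_i only; the keystream is unaffected. Decrypting the received ciphertext:
P[1]: T = 0xEA, S = E(K, T) = 0xE7; 0x6D ⊕ 0xE7 = 0x8A.
P[2]: T = 0xEB, S = E(K, T) = 0xEF; 0x01 ⊕ 0xEF = 0xEE.
Blocks that differ from the original plaintext: P[1].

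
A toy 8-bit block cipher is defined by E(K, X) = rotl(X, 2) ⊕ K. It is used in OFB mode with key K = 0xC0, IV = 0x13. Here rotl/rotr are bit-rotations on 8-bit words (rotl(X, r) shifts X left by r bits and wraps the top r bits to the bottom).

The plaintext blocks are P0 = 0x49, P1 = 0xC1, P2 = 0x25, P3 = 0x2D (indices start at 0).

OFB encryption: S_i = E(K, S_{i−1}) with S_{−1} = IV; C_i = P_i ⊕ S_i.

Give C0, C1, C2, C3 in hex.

C0: S = E(K, 0x13) = 0x8C; 0x49 ⊕ 0x8C = 0xC5.
C1: S = E(K, 0x8C) = 0xF2; 0xC1 ⊕ 0xF2 = 0x33.
C2: S = E(K, 0xF2) = 0x0B; 0x25 ⊕ 0x0B = 0x2E.
C3: S = E(K, 0x0B) = 0xEC; 0x2D ⊕ 0xEC = 0xC1.

C0 = 0xC5, C1 = 0x33, C2 = 0x2E, C3 = 0xC1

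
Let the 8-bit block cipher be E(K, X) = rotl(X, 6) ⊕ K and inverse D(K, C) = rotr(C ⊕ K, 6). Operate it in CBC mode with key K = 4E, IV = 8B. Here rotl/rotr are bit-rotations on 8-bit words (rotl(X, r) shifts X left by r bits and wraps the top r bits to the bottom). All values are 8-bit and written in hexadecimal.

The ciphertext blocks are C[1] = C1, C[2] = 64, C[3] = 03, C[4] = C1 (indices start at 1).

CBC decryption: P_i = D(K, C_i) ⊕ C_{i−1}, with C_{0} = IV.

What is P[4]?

P[4] = 3D

P[4]: D(K, C1) = 3E; 3E ⊕ 03 = 3D.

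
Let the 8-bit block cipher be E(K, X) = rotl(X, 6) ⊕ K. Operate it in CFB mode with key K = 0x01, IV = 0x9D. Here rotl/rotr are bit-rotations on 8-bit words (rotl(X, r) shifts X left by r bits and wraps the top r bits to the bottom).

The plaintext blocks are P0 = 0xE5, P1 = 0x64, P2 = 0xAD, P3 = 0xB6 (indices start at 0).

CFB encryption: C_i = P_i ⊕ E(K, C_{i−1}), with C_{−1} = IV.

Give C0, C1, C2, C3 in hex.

C0: E(K, 0x9D) = 0x66; 0xE5 ⊕ 0x66 = 0x83.
C1: E(K, 0x83) = 0xE1; 0x64 ⊕ 0xE1 = 0x85.
C2: E(K, 0x85) = 0x60; 0xAD ⊕ 0x60 = 0xCD.
C3: E(K, 0xCD) = 0x72; 0xB6 ⊕ 0x72 = 0xC4.

C0 = 0x83, C1 = 0x85, C2 = 0xCD, C3 = 0xC4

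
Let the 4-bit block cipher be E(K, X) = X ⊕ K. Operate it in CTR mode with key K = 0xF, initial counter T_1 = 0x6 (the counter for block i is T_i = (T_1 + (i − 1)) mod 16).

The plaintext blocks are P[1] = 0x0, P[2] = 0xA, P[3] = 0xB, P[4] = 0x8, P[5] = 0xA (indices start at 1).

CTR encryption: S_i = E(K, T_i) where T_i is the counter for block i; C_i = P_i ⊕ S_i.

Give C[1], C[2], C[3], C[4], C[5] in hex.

C[1] = 0x9, C[2] = 0x2, C[3] = 0xC, C[4] = 0xE, C[5] = 0xF

C[1]: T = 0x6, S = E(K, T) = 0x9; 0x0 ⊕ 0x9 = 0x9.
C[2]: T = 0x7, S = E(K, T) = 0x8; 0xA ⊕ 0x8 = 0x2.
C[3]: T = 0x8, S = E(K, T) = 0x7; 0xB ⊕ 0x7 = 0xC.
C[4]: T = 0x9, S = E(K, T) = 0x6; 0x8 ⊕ 0x6 = 0xE.
C[5]: T = 0xA, S = E(K, T) = 0x5; 0xA ⊕ 0x5 = 0xF.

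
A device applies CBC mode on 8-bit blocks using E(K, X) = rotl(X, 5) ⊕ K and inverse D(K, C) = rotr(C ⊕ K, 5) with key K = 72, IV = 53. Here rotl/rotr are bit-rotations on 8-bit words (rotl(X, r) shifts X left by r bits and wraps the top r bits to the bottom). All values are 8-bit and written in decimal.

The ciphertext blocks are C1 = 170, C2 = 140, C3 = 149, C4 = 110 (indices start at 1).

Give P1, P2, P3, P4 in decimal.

CBC decryption: P_i = D(K, C_i) ⊕ C_{i−1}, with C_{0} = IV.
P1: D(K, 170) = 23; 23 ⊕ 53 = 34.
P2: D(K, 140) = 38; 38 ⊕ 170 = 140.
P3: D(K, 149) = 238; 238 ⊕ 140 = 98.
P4: D(K, 110) = 49; 49 ⊕ 149 = 164.

P1 = 34, P2 = 140, P3 = 98, P4 = 164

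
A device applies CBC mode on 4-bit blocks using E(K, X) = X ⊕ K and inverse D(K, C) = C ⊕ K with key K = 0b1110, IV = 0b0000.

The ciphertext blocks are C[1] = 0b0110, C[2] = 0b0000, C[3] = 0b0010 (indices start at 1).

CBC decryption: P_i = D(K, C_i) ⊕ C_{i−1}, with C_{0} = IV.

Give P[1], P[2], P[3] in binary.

P[1] = 0b1000, P[2] = 0b1000, P[3] = 0b1100

P[1]: D(K, 0b0110) = 0b1000; 0b1000 ⊕ 0b0000 = 0b1000.
P[2]: D(K, 0b0000) = 0b1110; 0b1110 ⊕ 0b0110 = 0b1000.
P[3]: D(K, 0b0010) = 0b1100; 0b1100 ⊕ 0b0000 = 0b1100.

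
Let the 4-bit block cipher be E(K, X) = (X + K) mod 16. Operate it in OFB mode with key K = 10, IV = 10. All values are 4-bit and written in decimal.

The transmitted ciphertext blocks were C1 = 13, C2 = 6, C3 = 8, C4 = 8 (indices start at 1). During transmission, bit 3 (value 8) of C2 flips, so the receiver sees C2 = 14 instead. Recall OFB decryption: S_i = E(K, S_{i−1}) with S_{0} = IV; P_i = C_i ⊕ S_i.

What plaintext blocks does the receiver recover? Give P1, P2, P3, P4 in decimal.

P1 = 9, P2 = 0, P3 = 0, P4 = 10

Only C2 changed, to 14. In OFB, a change in C_i flips the same bit in P_i only; the keystream is unaffected. Decrypting the received ciphertext:
P1: S = E(K, 10) = 4; 13 ⊕ 4 = 9.
P2: S = E(K, 4) = 14; 14 ⊕ 14 = 0.
P3: S = E(K, 14) = 8; 8 ⊕ 8 = 0.
P4: S = E(K, 8) = 2; 8 ⊕ 2 = 10.
Blocks that differ from the original plaintext: P2.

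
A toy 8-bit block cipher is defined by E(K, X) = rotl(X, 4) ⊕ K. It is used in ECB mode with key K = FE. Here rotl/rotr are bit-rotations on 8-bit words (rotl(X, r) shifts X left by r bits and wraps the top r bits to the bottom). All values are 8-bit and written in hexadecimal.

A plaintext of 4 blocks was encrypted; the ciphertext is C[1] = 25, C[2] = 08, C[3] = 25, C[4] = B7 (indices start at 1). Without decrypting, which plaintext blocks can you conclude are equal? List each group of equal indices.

P[1] = P[3]

ECB encrypts each block independently with the same key, so equal ciphertext blocks imply equal plaintext blocks.
C[1] = C[3] = 25, so P[1] = P[3].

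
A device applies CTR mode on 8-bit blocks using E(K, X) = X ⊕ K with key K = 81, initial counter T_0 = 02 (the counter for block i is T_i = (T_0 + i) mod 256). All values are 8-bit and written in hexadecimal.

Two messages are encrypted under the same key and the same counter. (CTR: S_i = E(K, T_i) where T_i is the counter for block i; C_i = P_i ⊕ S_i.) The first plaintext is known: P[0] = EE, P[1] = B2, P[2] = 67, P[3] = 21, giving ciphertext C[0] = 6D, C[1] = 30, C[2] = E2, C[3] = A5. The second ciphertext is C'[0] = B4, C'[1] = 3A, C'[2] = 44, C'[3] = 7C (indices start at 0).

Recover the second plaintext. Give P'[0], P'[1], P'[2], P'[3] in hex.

In CTR with a reused counter, both messages share the same keystream S_i, so C_i ⊕ C'_i = P_i ⊕ P'_i and thus P'_i = P_i ⊕ C_i ⊕ C'_i.
P'[0]: EE ⊕ 6D ⊕ B4 = 37.
P'[1]: B2 ⊕ 30 ⊕ 3A = B8.
P'[2]: 67 ⊕ E2 ⊕ 44 = C1.
P'[3]: 21 ⊕ A5 ⊕ 7C = F8.

P'[0] = 37, P'[1] = B8, P'[2] = C1, P'[3] = F8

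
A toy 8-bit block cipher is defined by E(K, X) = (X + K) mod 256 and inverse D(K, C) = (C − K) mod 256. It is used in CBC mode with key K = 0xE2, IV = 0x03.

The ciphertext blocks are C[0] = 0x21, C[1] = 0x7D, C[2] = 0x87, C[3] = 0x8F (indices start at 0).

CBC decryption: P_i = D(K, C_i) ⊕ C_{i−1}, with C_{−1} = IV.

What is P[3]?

P[3] = 0x2A

P[3]: D(K, 0x8F) = 0xAD; 0xAD ⊕ 0x87 = 0x2A.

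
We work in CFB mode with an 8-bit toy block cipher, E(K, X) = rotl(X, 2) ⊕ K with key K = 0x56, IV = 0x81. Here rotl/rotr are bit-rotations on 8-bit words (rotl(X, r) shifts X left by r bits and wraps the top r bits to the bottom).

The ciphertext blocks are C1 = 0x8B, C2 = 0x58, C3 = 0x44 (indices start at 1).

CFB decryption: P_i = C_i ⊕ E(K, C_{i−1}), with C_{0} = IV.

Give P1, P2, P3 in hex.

P1: E(K, 0x81) = 0x50; 0x8B ⊕ 0x50 = 0xDB.
P2: E(K, 0x8B) = 0x78; 0x58 ⊕ 0x78 = 0x20.
P3: E(K, 0x58) = 0x37; 0x44 ⊕ 0x37 = 0x73.

P1 = 0xDB, P2 = 0x20, P3 = 0x73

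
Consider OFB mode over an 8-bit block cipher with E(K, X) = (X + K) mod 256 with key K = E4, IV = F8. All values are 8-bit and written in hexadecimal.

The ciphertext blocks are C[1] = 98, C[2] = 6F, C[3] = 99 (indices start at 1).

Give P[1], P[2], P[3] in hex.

P[1] = 44, P[2] = AF, P[3] = 3D

OFB decryption: S_i = E(K, S_{i−1}) with S_{0} = IV; P_i = C_i ⊕ S_i.
P[1]: S = E(K, F8) = DC; 98 ⊕ DC = 44.
P[2]: S = E(K, DC) = C0; 6F ⊕ C0 = AF.
P[3]: S = E(K, C0) = A4; 99 ⊕ A4 = 3D.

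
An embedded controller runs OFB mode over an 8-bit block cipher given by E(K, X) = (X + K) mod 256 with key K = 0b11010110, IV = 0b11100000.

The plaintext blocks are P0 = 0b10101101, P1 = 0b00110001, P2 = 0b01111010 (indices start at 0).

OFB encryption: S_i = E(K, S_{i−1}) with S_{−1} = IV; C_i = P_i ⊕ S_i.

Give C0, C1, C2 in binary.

C0 = 0b00011011, C1 = 0b10111101, C2 = 0b00011000

C0: S = E(K, 0b11100000) = 0b10110110; 0b10101101 ⊕ 0b10110110 = 0b00011011.
C1: S = E(K, 0b10110110) = 0b10001100; 0b00110001 ⊕ 0b10001100 = 0b10111101.
C2: S = E(K, 0b10001100) = 0b01100010; 0b01111010 ⊕ 0b01100010 = 0b00011000.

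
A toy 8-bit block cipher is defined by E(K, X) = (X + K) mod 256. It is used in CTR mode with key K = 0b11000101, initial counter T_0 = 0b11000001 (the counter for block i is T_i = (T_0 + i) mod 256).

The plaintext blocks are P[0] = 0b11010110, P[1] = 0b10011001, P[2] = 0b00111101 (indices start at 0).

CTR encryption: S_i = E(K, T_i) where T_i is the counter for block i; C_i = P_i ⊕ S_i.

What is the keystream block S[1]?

C[0]: T = 0b11000001, S = E(K, T) = 0b10000110; 0b11010110 ⊕ 0b10000110 = 0b01010000.
C[1]: T = 0b11000010, S = E(K, T) = 0b10000111; 0b10011001 ⊕ 0b10000111 = 0b00011110.
So S[1] = 0b10000111.

0b10000111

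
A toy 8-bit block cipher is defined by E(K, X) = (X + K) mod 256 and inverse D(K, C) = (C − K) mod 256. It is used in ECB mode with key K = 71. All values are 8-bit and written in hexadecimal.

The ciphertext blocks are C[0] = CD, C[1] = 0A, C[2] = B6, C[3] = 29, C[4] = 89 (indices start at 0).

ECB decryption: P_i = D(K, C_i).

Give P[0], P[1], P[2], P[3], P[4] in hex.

P[0]: D(K, CD) = 5C.
P[1]: D(K, 0A) = 99.
P[2]: D(K, B6) = 45.
P[3]: D(K, 29) = B8.
P[4]: D(K, 89) = 18.

P[0] = 5C, P[1] = 99, P[2] = 45, P[3] = B8, P[4] = 18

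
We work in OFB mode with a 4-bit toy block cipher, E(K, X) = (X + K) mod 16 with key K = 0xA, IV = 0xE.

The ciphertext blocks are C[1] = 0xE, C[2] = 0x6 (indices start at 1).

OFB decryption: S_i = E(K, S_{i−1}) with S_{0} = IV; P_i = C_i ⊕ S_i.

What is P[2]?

P[2] = 0x4

P[1]: S = E(K, 0xE) = 0x8; 0xE ⊕ 0x8 = 0x6.
P[2]: S = E(K, 0x8) = 0x2; 0x6 ⊕ 0x2 = 0x4.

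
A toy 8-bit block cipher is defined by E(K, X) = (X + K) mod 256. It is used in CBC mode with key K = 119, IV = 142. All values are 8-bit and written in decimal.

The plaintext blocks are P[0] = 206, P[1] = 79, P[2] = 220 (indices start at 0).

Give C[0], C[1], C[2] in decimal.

CBC encryption: C_i = E(K, P_i ⊕ C_{i−1}), with C_{−1} = IV.
C[0]: P[0] ⊕ 142 = 64; E(K, 64) = 183.
C[1]: P[1] ⊕ 183 = 248; E(K, 248) = 111.
C[2]: P[2] ⊕ 111 = 179; E(K, 179) = 42.

C[0] = 183, C[1] = 111, C[2] = 42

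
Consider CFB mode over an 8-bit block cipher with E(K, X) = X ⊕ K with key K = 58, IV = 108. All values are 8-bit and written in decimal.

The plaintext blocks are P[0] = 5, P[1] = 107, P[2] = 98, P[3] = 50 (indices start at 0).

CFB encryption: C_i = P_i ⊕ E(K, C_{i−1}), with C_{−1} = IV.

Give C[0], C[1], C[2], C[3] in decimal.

C[0] = 83, C[1] = 2, C[2] = 90, C[3] = 82

C[0]: E(K, 108) = 86; 5 ⊕ 86 = 83.
C[1]: E(K, 83) = 105; 107 ⊕ 105 = 2.
C[2]: E(K, 2) = 56; 98 ⊕ 56 = 90.
C[3]: E(K, 90) = 96; 50 ⊕ 96 = 82.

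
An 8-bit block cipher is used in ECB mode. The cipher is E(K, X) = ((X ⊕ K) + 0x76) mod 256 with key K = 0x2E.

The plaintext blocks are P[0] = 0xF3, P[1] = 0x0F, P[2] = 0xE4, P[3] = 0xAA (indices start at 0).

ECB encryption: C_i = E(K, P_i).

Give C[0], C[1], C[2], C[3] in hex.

C[0]: E(K, 0xF3) = 0x53.
C[1]: E(K, 0x0F) = 0x97.
C[2]: E(K, 0xE4) = 0x40.
C[3]: E(K, 0xAA) = 0xFA.

C[0] = 0x53, C[1] = 0x97, C[2] = 0x40, C[3] = 0xFA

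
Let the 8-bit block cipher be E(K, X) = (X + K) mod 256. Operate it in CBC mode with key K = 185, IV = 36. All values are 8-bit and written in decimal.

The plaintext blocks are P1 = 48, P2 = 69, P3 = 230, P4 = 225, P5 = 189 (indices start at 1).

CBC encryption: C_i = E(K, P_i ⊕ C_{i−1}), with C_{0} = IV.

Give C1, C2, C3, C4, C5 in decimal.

C1: P1 ⊕ 36 = 20; E(K, 20) = 205.
C2: P2 ⊕ 205 = 136; E(K, 136) = 65.
C3: P3 ⊕ 65 = 167; E(K, 167) = 96.
C4: P4 ⊕ 96 = 129; E(K, 129) = 58.
C5: P5 ⊕ 58 = 135; E(K, 135) = 64.

C1 = 205, C2 = 65, C3 = 96, C4 = 58, C5 = 64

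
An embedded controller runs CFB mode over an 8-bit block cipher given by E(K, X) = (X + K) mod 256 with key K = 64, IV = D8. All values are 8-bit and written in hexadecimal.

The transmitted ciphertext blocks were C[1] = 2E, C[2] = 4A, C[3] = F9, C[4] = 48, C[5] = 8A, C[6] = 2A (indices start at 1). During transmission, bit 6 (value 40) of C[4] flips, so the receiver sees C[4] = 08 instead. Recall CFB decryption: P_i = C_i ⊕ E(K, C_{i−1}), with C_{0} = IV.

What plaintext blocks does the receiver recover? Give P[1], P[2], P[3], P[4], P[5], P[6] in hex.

Only C[4] changed, to 08. In CFB, a change in C_i flips the same bit in P_i and garbles P_{i+1}. Decrypting the received ciphertext:
P[1]: E(K, D8) = 3C; 2E ⊕ 3C = 12.
P[2]: E(K, 2E) = 92; 4A ⊕ 92 = D8.
P[3]: E(K, 4A) = AE; F9 ⊕ AE = 57.
P[4]: E(K, F9) = 5D; 08 ⊕ 5D = 55.
P[5]: E(K, 08) = 6C; 8A ⊕ 6C = E6.
P[6]: E(K, 8A) = EE; 2A ⊕ EE = C4.
Blocks that differ from the original plaintext: P[4], P[5].

P[1] = 12, P[2] = D8, P[3] = 57, P[4] = 55, P[5] = E6, P[6] = C4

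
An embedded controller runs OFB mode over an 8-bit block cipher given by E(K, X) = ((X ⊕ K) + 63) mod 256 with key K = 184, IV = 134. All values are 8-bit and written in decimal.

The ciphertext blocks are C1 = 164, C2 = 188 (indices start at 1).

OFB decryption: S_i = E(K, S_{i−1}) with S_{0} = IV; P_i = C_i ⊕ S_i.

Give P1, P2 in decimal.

P1 = 217, P2 = 184

P1: S = E(K, 134) = 125; 164 ⊕ 125 = 217.
P2: S = E(K, 125) = 4; 188 ⊕ 4 = 184.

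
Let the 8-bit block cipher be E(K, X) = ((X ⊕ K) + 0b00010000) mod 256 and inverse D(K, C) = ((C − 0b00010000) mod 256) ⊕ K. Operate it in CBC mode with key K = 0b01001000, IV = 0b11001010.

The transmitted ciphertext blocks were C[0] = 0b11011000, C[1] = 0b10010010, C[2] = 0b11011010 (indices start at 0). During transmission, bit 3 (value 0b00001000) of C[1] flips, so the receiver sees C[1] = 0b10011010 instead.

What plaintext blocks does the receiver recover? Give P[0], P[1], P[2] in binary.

P[0] = 0b01001010, P[1] = 0b00011010, P[2] = 0b00011000

CBC decryption: P_i = D(K, C_i) ⊕ C_{i−1}, with C_{−1} = IV.
Only C[1] changed, to 0b10011010. In CBC, a change in C_i garbles P_i and flips the same bit in P_{i+1}. Decrypting the received ciphertext:
P[0]: D(K, 0b11011000) = 0b10000000; 0b10000000 ⊕ 0b11001010 = 0b01001010.
P[1]: D(K, 0b10011010) = 0b11000010; 0b11000010 ⊕ 0b11011000 = 0b00011010.
P[2]: D(K, 0b11011010) = 0b10000010; 0b10000010 ⊕ 0b10011010 = 0b00011000.
Blocks that differ from the original plaintext: P[1], P[2].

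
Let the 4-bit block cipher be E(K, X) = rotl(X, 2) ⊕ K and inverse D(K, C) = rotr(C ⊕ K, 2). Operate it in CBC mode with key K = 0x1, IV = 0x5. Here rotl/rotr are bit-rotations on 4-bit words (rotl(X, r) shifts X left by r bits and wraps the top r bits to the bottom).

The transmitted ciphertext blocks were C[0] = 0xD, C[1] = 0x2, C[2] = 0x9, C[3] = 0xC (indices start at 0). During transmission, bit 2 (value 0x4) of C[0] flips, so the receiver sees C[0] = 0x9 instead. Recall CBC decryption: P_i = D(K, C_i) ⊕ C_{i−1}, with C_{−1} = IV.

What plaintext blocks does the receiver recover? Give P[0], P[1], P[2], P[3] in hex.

P[0] = 0x7, P[1] = 0x5, P[2] = 0x0, P[3] = 0xE

Only C[0] changed, to 0x9. In CBC, a change in C_i garbles P_i and flips the same bit in P_{i+1}. Decrypting the received ciphertext:
P[0]: D(K, 0x9) = 0x2; 0x2 ⊕ 0x5 = 0x7.
P[1]: D(K, 0x2) = 0xC; 0xC ⊕ 0x9 = 0x5.
P[2]: D(K, 0x9) = 0x2; 0x2 ⊕ 0x2 = 0x0.
P[3]: D(K, 0xC) = 0x7; 0x7 ⊕ 0x9 = 0xE.
Blocks that differ from the original plaintext: P[0], P[1].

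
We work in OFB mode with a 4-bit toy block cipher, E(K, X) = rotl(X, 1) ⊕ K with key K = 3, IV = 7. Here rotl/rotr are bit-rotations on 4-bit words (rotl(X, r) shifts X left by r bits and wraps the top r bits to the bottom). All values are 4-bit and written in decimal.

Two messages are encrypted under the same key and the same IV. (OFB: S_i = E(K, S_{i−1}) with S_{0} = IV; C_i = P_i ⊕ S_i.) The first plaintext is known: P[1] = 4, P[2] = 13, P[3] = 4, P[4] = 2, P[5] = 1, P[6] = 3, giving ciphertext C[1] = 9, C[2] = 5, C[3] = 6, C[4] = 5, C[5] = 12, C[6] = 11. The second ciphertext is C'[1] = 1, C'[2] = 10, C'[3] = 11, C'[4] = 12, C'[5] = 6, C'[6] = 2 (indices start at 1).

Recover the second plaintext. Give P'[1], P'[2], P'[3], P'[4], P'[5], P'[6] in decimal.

P'[1] = 12, P'[2] = 2, P'[3] = 9, P'[4] = 11, P'[5] = 11, P'[6] = 10

In OFB with a reused IV, both messages share the same keystream S_i, so C_i ⊕ C'_i = P_i ⊕ P'_i and thus P'_i = P_i ⊕ C_i ⊕ C'_i.
P'[1]: 4 ⊕ 9 ⊕ 1 = 12.
P'[2]: 13 ⊕ 5 ⊕ 10 = 2.
P'[3]: 4 ⊕ 6 ⊕ 11 = 9.
P'[4]: 2 ⊕ 5 ⊕ 12 = 11.
P'[5]: 1 ⊕ 12 ⊕ 6 = 11.
P'[6]: 3 ⊕ 11 ⊕ 2 = 10.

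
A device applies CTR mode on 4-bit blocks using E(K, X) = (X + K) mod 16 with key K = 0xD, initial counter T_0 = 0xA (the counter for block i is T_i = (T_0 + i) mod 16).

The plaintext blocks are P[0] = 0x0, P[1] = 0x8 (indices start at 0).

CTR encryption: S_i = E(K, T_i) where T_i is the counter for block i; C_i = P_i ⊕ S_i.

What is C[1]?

C[0]: T = 0xA, S = E(K, T) = 0x7; 0x0 ⊕ 0x7 = 0x7.
C[1]: T = 0xB, S = E(K, T) = 0x8; 0x8 ⊕ 0x8 = 0x0.

C[1] = 0x0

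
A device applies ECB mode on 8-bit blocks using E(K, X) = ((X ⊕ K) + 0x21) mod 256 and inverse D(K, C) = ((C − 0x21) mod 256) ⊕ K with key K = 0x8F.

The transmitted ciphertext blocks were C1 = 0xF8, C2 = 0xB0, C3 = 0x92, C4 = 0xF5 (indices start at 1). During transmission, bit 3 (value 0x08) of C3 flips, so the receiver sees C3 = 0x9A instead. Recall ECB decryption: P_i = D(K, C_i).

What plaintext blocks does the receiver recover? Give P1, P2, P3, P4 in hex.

Only C3 changed, to 0x9A. In ECB, a change in C_i affects only P_i. Decrypting the received ciphertext:
P1: D(K, 0xF8) = 0x58.
P2: D(K, 0xB0) = 0x00.
P3: D(K, 0x9A) = 0xF6.
P4: D(K, 0xF5) = 0x5B.
Blocks that differ from the original plaintext: P3.

P1 = 0x58, P2 = 0x00, P3 = 0xF6, P4 = 0x5B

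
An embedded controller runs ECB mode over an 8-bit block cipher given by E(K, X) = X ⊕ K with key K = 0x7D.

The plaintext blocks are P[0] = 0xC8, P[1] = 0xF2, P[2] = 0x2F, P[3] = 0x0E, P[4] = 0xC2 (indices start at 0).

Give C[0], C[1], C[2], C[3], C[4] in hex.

ECB encryption: C_i = E(K, P_i).
C[0]: E(K, 0xC8) = 0xB5.
C[1]: E(K, 0xF2) = 0x8F.
C[2]: E(K, 0x2F) = 0x52.
C[3]: E(K, 0x0E) = 0x73.
C[4]: E(K, 0xC2) = 0xBF.

C[0] = 0xB5, C[1] = 0x8F, C[2] = 0x52, C[3] = 0x73, C[4] = 0xBF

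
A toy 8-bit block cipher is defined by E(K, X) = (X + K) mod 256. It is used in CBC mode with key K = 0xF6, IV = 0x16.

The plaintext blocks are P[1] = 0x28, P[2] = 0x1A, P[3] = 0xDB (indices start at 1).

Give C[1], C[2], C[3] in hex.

CBC encryption: C_i = E(K, P_i ⊕ C_{i−1}), with C_{0} = IV.
C[1]: P[1] ⊕ 0x16 = 0x3E; E(K, 0x3E) = 0x34.
C[2]: P[2] ⊕ 0x34 = 0x2E; E(K, 0x2E) = 0x24.
C[3]: P[3] ⊕ 0x24 = 0xFF; E(K, 0xFF) = 0xF5.

C[1] = 0x34, C[2] = 0x24, C[3] = 0xF5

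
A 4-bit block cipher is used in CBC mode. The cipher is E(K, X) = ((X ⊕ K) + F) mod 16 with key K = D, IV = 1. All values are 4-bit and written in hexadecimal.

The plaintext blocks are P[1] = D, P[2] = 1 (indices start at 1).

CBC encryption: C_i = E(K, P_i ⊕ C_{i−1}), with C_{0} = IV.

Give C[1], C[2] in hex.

C[1] = 0, C[2] = B

C[1]: P[1] ⊕ 1 = C; E(K, C) = 0.
C[2]: P[2] ⊕ 0 = 1; E(K, 1) = B.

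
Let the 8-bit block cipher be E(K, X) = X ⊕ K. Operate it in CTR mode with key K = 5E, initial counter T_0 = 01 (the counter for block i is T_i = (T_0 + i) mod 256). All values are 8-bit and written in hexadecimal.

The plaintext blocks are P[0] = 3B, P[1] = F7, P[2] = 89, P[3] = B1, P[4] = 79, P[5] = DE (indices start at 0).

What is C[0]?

C[0] = 64

CTR encryption: S_i = E(K, T_i) where T_i is the counter for block i; C_i = P_i ⊕ S_i.
C[0]: T = 01, S = E(K, T) = 5F; 3B ⊕ 5F = 64.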